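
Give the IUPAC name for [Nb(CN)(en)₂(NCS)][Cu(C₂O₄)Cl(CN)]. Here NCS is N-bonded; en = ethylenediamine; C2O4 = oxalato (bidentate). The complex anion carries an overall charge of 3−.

Both ions are complex: the cation is named first with the plain metal name, the anion second with the -ate form; each ion's ligands are alphabetised independently.
The complex anion is given as 3−; its ligand charges sum to -4, so Cu = +1.
A 1:1 salt means the cation carries the equal and opposite charge, 3+.
Cation: ligand charges sum to -2; for the ion to be 3+, Nb = +5.

cyanobis(ethylenediamine)isothiocyanatoniobium(V) chlorocyanooxalatocuprate(I)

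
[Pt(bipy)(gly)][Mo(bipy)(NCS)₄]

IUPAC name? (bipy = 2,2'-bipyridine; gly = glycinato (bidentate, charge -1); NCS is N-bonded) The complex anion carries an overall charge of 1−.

Both ions are complex: the cation is named first with the plain metal name, the anion second with the -ate form; each ion's ligands are alphabetised independently.
The complex anion is given as 1−; its ligand charges sum to -4, so Mo = +3.
A 1:1 salt means the cation carries the equal and opposite charge, 1+.
Cation: ligand charges sum to -1; for the ion to be 1+, Pt = +2.

(2,2'-bipyridine)(glycinato)platinum(II) (2,2'-bipyridine)tetraisothiocyanatomolybdate(III)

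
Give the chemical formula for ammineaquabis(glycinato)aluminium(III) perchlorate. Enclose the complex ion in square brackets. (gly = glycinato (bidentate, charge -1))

[Al(gly)2(H2O)(NH3)]ClO4

Ligands: 1 aqua (H2O, neutral), 2 glycinato (gly, -1), 1 ammine (NH3, neutral). Ligand charge sum = -2.
With Al in oxidation state +3, the complex ion is [Al...]^1+.
Charge balance with perchlorate (-1) requires 1 complex ion per 1 perchlorate.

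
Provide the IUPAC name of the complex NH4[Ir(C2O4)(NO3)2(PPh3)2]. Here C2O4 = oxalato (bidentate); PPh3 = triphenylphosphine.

ammonium dinitratooxalatobis(triphenylphosphine)iridate(III)

The 1 ammonium counter-ion carries a total charge of +1, so each complex ion is 1−.
Ligand charges: 2×nitrato (-1 each), 1×oxalato (-2 each), 2×triphenylphosphine (neutral); total -4. So Ir + (-4) = 1−, giving Ir = +3.
The complex ion is anionic, so iridium takes the -ate form iridate(III).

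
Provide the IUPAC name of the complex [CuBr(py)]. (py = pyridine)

There is no counter-ion, so the complex is neutral overall.
Ligand charges: 1×bromo (-1 each), 1×pyridine (neutral); total -1. So Cu + (-1) = 0, giving Cu = +1.
Ligands are named alphabetically: bromo before pyridine.

bromo(pyridine)copper(I)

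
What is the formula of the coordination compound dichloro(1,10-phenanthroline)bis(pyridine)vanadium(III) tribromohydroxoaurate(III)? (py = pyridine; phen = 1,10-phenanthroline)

[VCl2(phen)(py)2][AuBr3(OH)]

Cation [V…]: ligand charges -2, V(III) ⇒ ion charge 1+.
Anion [Au…]: ligand charges -4, Au(III) ⇒ ion charge 1−.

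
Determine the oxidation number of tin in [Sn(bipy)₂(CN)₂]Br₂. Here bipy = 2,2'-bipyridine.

+4

2 bromide outside the brackets (-1 each) → the complex ion is 2+.
Ligand charges: 2×CN = -2; 2×bipy neutral; sum -2.
Sn + (-2) = 2+ ⇒ Sn is +4.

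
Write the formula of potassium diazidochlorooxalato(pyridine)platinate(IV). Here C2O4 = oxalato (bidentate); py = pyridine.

Ligands: 1 oxalato (C2O4, -2), 2 azido (N3, -1), 1 pyridine (py, neutral), 1 chloro (Cl, -1). Ligand charge sum = -5.
With Pt in oxidation state +4, the complex ion is [Pt...]^1−.
Charge balance with potassium (+1) requires 1 complex ion per 1 potassium.

K[Pt(C2O4)Cl(N3)2(py)]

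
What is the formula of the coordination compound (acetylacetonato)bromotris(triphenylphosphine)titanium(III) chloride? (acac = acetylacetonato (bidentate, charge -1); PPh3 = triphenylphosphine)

[Ti(acac)Br(PPh3)3]Cl

Ligands: 1 bromo (Br, -1), 1 acetylacetonato (acac, -1), 3 triphenylphosphine (PPh3, neutral). Ligand charge sum = -2.
With Ti in oxidation state +3, the complex ion is [Ti...]^1+.
Charge balance with chloride (-1) requires 1 complex ion per 1 chloride.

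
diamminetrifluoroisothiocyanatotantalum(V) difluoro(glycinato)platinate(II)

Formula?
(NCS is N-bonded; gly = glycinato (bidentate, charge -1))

Cation [Ta…]: ligand charges -4, Ta(V) ⇒ ion charge 1+.
Anion [Pt…]: ligand charges -3, Pt(II) ⇒ ion charge 1−.

[TaF3(NCS)(NH3)2][PtF2(gly)]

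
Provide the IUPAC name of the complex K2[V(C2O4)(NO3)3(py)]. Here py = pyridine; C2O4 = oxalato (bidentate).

potassium trinitratooxalato(pyridine)vanadate(III)

The 2 potassium counter-ions carry a total charge of +2, so each complex ion is 2−.
Ligand charges: 1×pyridine (neutral), 3×nitrato (-1 each), 1×oxalato (-2 each); total -5. So V + (-5) = 2−, giving V = +3.
Ligands are named alphabetically: nitrato before oxalato before pyridine.
The complex ion is anionic, so vanadium takes the -ate form vanadate(III).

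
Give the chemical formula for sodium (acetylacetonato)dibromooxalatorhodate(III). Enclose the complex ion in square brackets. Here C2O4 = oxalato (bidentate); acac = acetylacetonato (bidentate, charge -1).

Ligands: 1 oxalato (C2O4, -2), 1 acetylacetonato (acac, -1), 2 bromo (Br, -1). Ligand charge sum = -5.
With Rh in oxidation state +3, the complex ion is [Rh...]^2−.
Charge balance with sodium (+1) requires 1 complex ion per 2 sodium.

Na2[Rh(acac)Br2(C2O4)]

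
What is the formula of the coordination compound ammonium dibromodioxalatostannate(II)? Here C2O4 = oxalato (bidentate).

Ligands: 2 oxalato (C2O4, -2), 2 bromo (Br, -1). Ligand charge sum = -6.
With Sn in oxidation state +2, the complex ion is [Sn...]^4−.
Charge balance with ammonium (+1) requires 1 complex ion per 4 ammonium.

(NH4)4[SnBr2(C2O4)2]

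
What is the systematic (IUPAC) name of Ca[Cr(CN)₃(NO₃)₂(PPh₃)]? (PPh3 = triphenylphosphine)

calcium tricyanodinitrato(triphenylphosphine)chromate(III)

The 1 calcium counter-ion carries a total charge of +2, so each complex ion is 2−.
Ligand charges: 1×triphenylphosphine (neutral), 3×cyano (-1 each), 2×nitrato (-1 each); total -5. So Cr + (-5) = 2−, giving Cr = +3.
Ligands are named alphabetically: cyano before nitrato before triphenylphosphine.
The complex ion is anionic, so chromium takes the -ate form chromate(III).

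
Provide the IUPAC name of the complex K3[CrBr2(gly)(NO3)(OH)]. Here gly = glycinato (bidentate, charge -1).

The 3 potassium counter-ions carry a total charge of +3, so each complex ion is 3−.
Ligand charges: 1×hydroxo (-1 each), 2×bromo (-1 each), 1×nitrato (-1 each), 1×glycinato (-1 each); total -5. So Cr + (-5) = 3−, giving Cr = +2.
Ligands are named alphabetically: bromo before glycinato before hydroxo before nitrato.
The complex ion is anionic, so chromium takes the -ate form chromate(II).

potassium dibromo(glycinato)hydroxonitratochromate(II)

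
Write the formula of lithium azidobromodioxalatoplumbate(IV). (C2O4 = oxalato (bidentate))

Ligands: 2 oxalato (C2O4, -2), 1 bromo (Br, -1), 1 azido (N3, -1). Ligand charge sum = -6.
With Pb in oxidation state +4, the complex ion is [Pb...]^2−.
Charge balance with lithium (+1) requires 1 complex ion per 2 lithium.

Li2[PbBr(C2O4)2(N3)]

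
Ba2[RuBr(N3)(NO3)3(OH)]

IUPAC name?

barium azidobromohydroxotrinitratoruthenate(II)

The 2 barium counter-ions carry a total charge of +4, so each complex ion is 4−.
Ligand charges: 1×bromo (-1 each), 3×nitrato (-1 each), 1×hydroxo (-1 each), 1×azido (-1 each); total -6. So Ru + (-6) = 4−, giving Ru = +2.
Ligands are named alphabetically: azido before bromo before hydroxo before nitrato.
The complex ion is anionic, so ruthenium takes the -ate form ruthenate(II).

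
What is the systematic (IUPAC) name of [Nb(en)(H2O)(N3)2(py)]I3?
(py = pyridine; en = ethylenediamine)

The 3 iodide counter-ions carry a total charge of -3, so each complex ion is 3+.
Ligand charges: 1×aqua (neutral), 1×pyridine (neutral), 2×azido (-1 each), 1×ethylenediamine (neutral); total -2. So Nb + (-2) = 3+, giving Nb = +5.
Ligands are named alphabetically: aqua before azido before ethylenediamine before pyridine.

aquadiazido(ethylenediamine)(pyridine)niobium(V) iodide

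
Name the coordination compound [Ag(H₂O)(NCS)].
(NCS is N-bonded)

There is no counter-ion, so the complex is neutral overall.
Ligand charges: 1×isothiocyanato (-1 each), 1×aqua (neutral); total -1. So Ag + (-1) = 0, giving Ag = +1.
Ligands are named alphabetically: aqua before isothiocyanato.

aquaisothiocyanatosilver(I)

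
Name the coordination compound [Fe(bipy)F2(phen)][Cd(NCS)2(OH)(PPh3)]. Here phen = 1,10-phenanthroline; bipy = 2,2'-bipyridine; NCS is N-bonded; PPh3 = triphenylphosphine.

(2,2'-bipyridine)difluoro(1,10-phenanthroline)iron(III) hydroxodiisothiocyanato(triphenylphosphine)cadmate(II)

Cadmium is always +2 in its complexes; the anion's ligand charges sum to -3, so the complex anion is 1−.
A 1:1 salt means the cation carries the equal and opposite charge, 1+.
Cation: ligand charges sum to -2; for the ion to be 1+, Fe = +3.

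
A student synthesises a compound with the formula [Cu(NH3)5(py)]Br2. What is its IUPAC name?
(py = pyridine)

The 2 bromide counter-ions carry a total charge of -2, so each complex ion is 2+.
Ligand charges: 1×pyridine (neutral), 5×ammine (neutral); total 0. So Cu + (0) = 2+, giving Cu = +2.
Ligands are named alphabetically: ammine before pyridine.

pentaammine(pyridine)copper(II) bromide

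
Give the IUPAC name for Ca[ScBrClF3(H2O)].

calcium aquabromochlorotrifluoroscandate(III)

The 1 calcium counter-ion carries a total charge of +2, so each complex ion is 2−.
Ligand charges: 1×aqua (neutral), 1×bromo (-1 each), 3×fluoro (-1 each), 1×chloro (-1 each); total -5. So Sc + (-5) = 2−, giving Sc = +3.
Ligands are named alphabetically: aqua before bromo before chloro before fluoro.
The complex ion is anionic, so scandium takes the -ate form scandate(III).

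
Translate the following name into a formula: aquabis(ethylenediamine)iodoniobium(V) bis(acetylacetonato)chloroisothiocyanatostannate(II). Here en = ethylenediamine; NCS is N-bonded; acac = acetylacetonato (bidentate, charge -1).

Cation [Nb…]: ligand charges -1, Nb(V) ⇒ ion charge 4+.
Anion [Sn…]: ligand charges -4, Sn(II) ⇒ ion charge 2−.
One 4+ cation requires 2 of the 2− anion.

[Nb(en)2(H2O)I][Sn(acac)2Cl(NCS)]2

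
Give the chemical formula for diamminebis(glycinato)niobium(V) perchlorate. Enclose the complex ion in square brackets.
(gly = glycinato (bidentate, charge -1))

[Nb(gly)2(NH3)2](ClO4)3

Ligands: 2 ammine (NH3, neutral), 2 glycinato (gly, -1). Ligand charge sum = -2.
With Nb in oxidation state +5, the complex ion is [Nb...]^3+.
Charge balance with perchlorate (-1) requires 1 complex ion per 3 perchlorate.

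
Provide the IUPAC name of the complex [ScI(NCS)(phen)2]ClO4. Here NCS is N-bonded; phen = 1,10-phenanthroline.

iodoisothiocyanatobis(1,10-phenanthroline)scandium(III) perchlorate

The 1 perchlorate counter-ion carries a total charge of -1, so each complex ion is 1+.
Ligand charges: 1×isothiocyanato (-1 each), 2×1,10-phenanthroline (neutral), 1×iodo (-1 each); total -2. So Sc + (-2) = 1+, giving Sc = +3.
Ligands are named alphabetically: iodo before isothiocyanato before phenanthroline.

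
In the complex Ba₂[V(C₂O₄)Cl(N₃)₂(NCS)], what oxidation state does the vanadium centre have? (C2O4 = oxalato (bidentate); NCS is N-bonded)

2 barium outside the brackets (+2 each) → the complex ion is 4−.
Ligand charges: 2×N3 = -2; 1×Cl = -1; 1×C2O4 = -2; 1×NCS = -1; sum -6.
V + (-6) = 4− ⇒ V is +2.

+2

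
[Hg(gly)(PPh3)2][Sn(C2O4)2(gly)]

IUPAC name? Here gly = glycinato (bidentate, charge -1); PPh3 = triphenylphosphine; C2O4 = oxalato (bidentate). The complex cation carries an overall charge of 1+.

Both ions are complex: the cation is named first with the plain metal name, the anion second with the -ate form; each ion's ligands are alphabetised independently.
The complex cation is given as 1+; its ligand charges sum to -1, so Hg = +2.
A 1:1 salt means the anion carries the equal and opposite charge, 1−.
Anion: ligand charges sum to -5; for the ion to be 1−, Sn = +4.

(glycinato)bis(triphenylphosphine)mercury(II) (glycinato)dioxalatostannate(IV)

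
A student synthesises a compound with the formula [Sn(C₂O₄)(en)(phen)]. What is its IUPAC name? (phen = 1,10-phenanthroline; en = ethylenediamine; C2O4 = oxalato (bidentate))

(ethylenediamine)oxalato(1,10-phenanthroline)tin(II)

There is no counter-ion, so the complex is neutral overall.
Ligand charges: 1×1,10-phenanthroline (neutral), 1×ethylenediamine (neutral), 1×oxalato (-2 each); total -2. So Sn + (-2) = 0, giving Sn = +2.
Ligands are named alphabetically: ethylenediamine before oxalato before phenanthroline.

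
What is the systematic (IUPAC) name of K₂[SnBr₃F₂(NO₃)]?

The 2 potassium counter-ions carry a total charge of +2, so each complex ion is 2−.
Ligand charges: 3×bromo (-1 each), 1×nitrato (-1 each), 2×fluoro (-1 each); total -6. So Sn + (-6) = 2−, giving Sn = +4.
The complex ion is anionic, so tin takes the -ate form stannate(IV).

potassium tribromodifluoronitratostannate(IV)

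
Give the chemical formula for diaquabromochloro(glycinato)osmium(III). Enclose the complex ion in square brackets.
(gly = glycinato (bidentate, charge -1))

Ligands: 1 bromo (Br, -1), 1 glycinato (gly, -1), 2 aqua (H2O, neutral), 1 chloro (Cl, -1). Ligand charge sum = -3.
With Os in oxidation state +3, the complex ion is [Os...].

[OsBrCl(gly)(H2O)2]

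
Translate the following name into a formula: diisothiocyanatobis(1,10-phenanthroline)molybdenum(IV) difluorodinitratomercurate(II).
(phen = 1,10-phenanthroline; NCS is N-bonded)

Cation [Mo…]: ligand charges -2, Mo(IV) ⇒ ion charge 2+.
Anion [Hg…]: ligand charges -4, Hg(II) ⇒ ion charge 2−.
One 2+ cation balances one 2− anion.

[Mo(NCS)2(phen)2][HgF2(NO3)2]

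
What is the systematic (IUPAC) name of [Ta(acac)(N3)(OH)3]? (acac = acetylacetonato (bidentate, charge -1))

There is no counter-ion, so the complex is neutral overall.
Ligand charges: 1×acetylacetonato (-1 each), 1×azido (-1 each), 3×hydroxo (-1 each); total -5. So Ta + (-5) = 0, giving Ta = +5.
Ligands are named alphabetically: acetylacetonato before azido before hydroxo.

(acetylacetonato)azidotrihydroxotantalum(V)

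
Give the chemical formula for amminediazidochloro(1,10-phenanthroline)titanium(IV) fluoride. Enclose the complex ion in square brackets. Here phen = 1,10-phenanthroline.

Ligands: 1 chloro (Cl, -1), 2 azido (N3, -1), 1 1,10-phenanthroline (phen, neutral), 1 ammine (NH3, neutral). Ligand charge sum = -3.
With Ti in oxidation state +4, the complex ion is [Ti...]^1+.
Charge balance with fluoride (-1) requires 1 complex ion per 1 fluoride.

[TiCl(N3)2(NH3)(phen)]F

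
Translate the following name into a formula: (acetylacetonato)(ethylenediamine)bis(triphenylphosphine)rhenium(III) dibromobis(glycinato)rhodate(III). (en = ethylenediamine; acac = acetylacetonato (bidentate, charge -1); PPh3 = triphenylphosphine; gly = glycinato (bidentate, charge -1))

Cation [Re…]: ligand charges -1, Re(III) ⇒ ion charge 2+.
Anion [Rh…]: ligand charges -4, Rh(III) ⇒ ion charge 1−.
One 2+ cation requires 2 of the 1− anion.

[Re(acac)(en)(PPh3)2][RhBr2(gly)2]2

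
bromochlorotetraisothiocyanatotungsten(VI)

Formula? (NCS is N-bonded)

Ligands: 1 bromo (Br, -1), 1 chloro (Cl, -1), 4 isothiocyanato (NCS, -1). Ligand charge sum = -6.
With W in oxidation state +6, the complex ion is [W...].

[WBrCl(NCS)4]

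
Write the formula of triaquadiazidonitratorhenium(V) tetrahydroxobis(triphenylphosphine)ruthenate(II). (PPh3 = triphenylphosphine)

[Re(H2O)3(N3)2(NO3)][Ru(OH)4(PPh3)2]

Cation [Re…]: ligand charges -3, Re(V) ⇒ ion charge 2+.
Anion [Ru…]: ligand charges -4, Ru(II) ⇒ ion charge 2−.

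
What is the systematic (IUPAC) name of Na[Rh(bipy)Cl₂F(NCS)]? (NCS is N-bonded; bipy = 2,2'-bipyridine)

sodium (2,2'-bipyridine)dichlorofluoroisothiocyanatorhodate(III)

The 1 sodium counter-ion carries a total charge of +1, so each complex ion is 1−.
Ligand charges: 1×fluoro (-1 each), 1×isothiocyanato (-1 each), 2×chloro (-1 each), 1×2,2'-bipyridine (neutral); total -4. So Rh + (-4) = 1−, giving Rh = +3.
The complex ion is anionic, so rhodium takes the -ate form rhodate(III).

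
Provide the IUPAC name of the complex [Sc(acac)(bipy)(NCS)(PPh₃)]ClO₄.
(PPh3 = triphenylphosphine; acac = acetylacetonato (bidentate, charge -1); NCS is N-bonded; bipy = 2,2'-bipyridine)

(acetylacetonato)(2,2'-bipyridine)isothiocyanato(triphenylphosphine)scandium(III) perchlorate

The 1 perchlorate counter-ion carries a total charge of -1, so each complex ion is 1+.
Ligand charges: 1×triphenylphosphine (neutral), 1×acetylacetonato (-1 each), 1×isothiocyanato (-1 each), 1×2,2'-bipyridine (neutral); total -2. So Sc + (-2) = 1+, giving Sc = +3.
Ligands are named alphabetically: acetylacetonato before bipyridine before isothiocyanato before triphenylphosphine.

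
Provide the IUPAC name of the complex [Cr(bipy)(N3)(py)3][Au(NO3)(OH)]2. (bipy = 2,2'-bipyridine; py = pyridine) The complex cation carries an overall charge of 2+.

azido(2,2'-bipyridine)tris(pyridine)chromium(III) hydroxonitratoaurate(I)

Both ions are complex: the cation is named first with the plain metal name, the anion second with the -ate form; each ion's ligands are alphabetised independently.
The complex cation is given as 2+; its ligand charges sum to -1, so Cr = +3.
With 2 anions per cation, each anion must be 2/2 = 1−.
Anion: ligand charges sum to -2; for the ion to be 1−, Au = +1.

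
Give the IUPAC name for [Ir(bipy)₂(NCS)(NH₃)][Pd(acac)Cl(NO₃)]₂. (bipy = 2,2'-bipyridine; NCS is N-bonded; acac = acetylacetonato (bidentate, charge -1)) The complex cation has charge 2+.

The complex cation is given as 2+; its ligand charges sum to -1, so Ir = +3.
With 2 anions per cation, each anion must be 2/2 = 1−.
Anion: ligand charges sum to -3; for the ion to be 1−, Pd = +2.

amminebis(2,2'-bipyridine)isothiocyanatoiridium(III) (acetylacetonato)chloronitratopalladate(II)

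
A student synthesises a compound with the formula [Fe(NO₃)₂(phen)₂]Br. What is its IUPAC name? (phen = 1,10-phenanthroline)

The 1 bromide counter-ion carries a total charge of -1, so each complex ion is 1+.
Ligand charges: 2×1,10-phenanthroline (neutral), 2×nitrato (-1 each); total -2. So Fe + (-2) = 1+, giving Fe = +3.
Ligands are named alphabetically: nitrato before phenanthroline.

dinitratobis(1,10-phenanthroline)iron(III) bromide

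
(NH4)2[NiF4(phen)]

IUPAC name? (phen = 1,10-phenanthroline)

ammonium tetrafluoro(1,10-phenanthroline)nickelate(II)

The 2 ammonium counter-ions carry a total charge of +2, so each complex ion is 2−.
Ligand charges: 4×fluoro (-1 each), 1×1,10-phenanthroline (neutral); total -4. So Ni + (-4) = 2−, giving Ni = +2.
The complex ion is anionic, so nickel takes the -ate form nickelate(II).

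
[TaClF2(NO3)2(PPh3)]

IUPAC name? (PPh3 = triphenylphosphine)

chlorodifluorodinitrato(triphenylphosphine)tantalum(V)

There is no counter-ion, so the complex is neutral overall.
Ligand charges: 1×triphenylphosphine (neutral), 2×fluoro (-1 each), 2×nitrato (-1 each), 1×chloro (-1 each); total -5. So Ta + (-5) = 0, giving Ta = +5.
Ligands are named alphabetically: chloro before fluoro before nitrato before triphenylphosphine.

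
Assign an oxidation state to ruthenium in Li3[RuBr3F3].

+3

3 lithium outside the brackets (+1 each) → the complex ion is 3−.
Ligand charges: 3×F = -3; 3×Br = -3; sum -6.
Ru + (-6) = 3− ⇒ Ru is +3.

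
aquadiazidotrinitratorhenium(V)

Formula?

[Re(H2O)(N3)2(NO3)3]

Ligands: 2 azido (N3, -1), 3 nitrato (NO3, -1), 1 aqua (H2O, neutral). Ligand charge sum = -5.
With Re in oxidation state +5, the complex ion is [Re...].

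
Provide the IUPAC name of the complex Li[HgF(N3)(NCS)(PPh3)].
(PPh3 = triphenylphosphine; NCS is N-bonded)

The 1 lithium counter-ion carries a total charge of +1, so each complex ion is 1−.
Ligand charges: 1×triphenylphosphine (neutral), 1×isothiocyanato (-1 each), 1×fluoro (-1 each), 1×azido (-1 each); total -3. So Hg + (-3) = 1−, giving Hg = +2.
Ligands are named alphabetically: azido before fluoro before isothiocyanato before triphenylphosphine.
The complex ion is anionic, so mercury takes the -ate form mercurate(II).

lithium azidofluoroisothiocyanato(triphenylphosphine)mercurate(II)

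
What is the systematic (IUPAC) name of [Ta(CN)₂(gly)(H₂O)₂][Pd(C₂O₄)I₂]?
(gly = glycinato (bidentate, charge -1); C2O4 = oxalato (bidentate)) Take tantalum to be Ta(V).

Both ions are complex: the cation is named first with the plain metal name, the anion second with the -ate form; each ion's ligands are alphabetised independently.
Ta is given as +5; the cation's ligand charges sum to -3, so the complex cation is 2+.
A 1:1 salt means the anion carries the equal and opposite charge, 2−.
Anion: ligand charges sum to -4; for the ion to be 2−, Pd = +2.

diaquadicyano(glycinato)tantalum(V) diiodooxalatopalladate(II)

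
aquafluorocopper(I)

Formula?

Ligands: 1 aqua (H2O, neutral), 1 fluoro (F, -1). Ligand charge sum = -1.
With Cu in oxidation state +1, the complex ion is [Cu...].

[CuF(H2O)]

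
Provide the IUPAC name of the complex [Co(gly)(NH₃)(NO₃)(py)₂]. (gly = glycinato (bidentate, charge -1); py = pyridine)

There is no counter-ion, so the complex is neutral overall.
Ligand charges: 1×nitrato (-1 each), 1×ammine (neutral), 1×glycinato (-1 each), 2×pyridine (neutral); total -2. So Co + (-2) = 0, giving Co = +2.
Ligands are named alphabetically: ammine before glycinato before nitrato before pyridine.

ammine(glycinato)nitratobis(pyridine)cobalt(II)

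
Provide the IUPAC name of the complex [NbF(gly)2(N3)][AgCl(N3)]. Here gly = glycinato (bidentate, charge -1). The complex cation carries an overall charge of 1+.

The complex cation is given as 1+; its ligand charges sum to -4, so Nb = +5.
A 1:1 salt means the anion carries the equal and opposite charge, 1−.
Anion: ligand charges sum to -2; for the ion to be 1−, Ag = +1.

azidofluorobis(glycinato)niobium(V) azidochloroargentate(I)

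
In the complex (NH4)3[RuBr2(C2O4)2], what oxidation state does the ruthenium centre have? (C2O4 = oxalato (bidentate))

+3

3 ammonium outside the brackets (+1 each) → the complex ion is 3−.
Ligand charges: 2×Br = -2; 2×C2O4 = -4; sum -6.
Ru + (-6) = 3− ⇒ Ru is +3.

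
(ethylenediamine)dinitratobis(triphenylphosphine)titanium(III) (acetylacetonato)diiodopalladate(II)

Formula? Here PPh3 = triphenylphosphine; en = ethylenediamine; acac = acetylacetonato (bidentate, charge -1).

[Ti(en)(NO3)2(PPh3)2][Pd(acac)I2]

Cation [Ti…]: ligand charges -2, Ti(III) ⇒ ion charge 1+.
Anion [Pd…]: ligand charges -3, Pd(II) ⇒ ion charge 1−.
One 1+ cation balances one 1− anion.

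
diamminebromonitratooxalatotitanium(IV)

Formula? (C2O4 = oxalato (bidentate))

[TiBr(C2O4)(NH3)2(NO3)]

Ligands: 2 ammine (NH3, neutral), 1 oxalato (C2O4, -2), 1 bromo (Br, -1), 1 nitrato (NO3, -1). Ligand charge sum = -4.
With Ti in oxidation state +4, the complex ion is [Ti...].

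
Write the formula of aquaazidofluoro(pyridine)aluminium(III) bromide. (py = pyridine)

Ligands: 1 fluoro (F, -1), 1 pyridine (py, neutral), 1 azido (N3, -1), 1 aqua (H2O, neutral). Ligand charge sum = -2.
With Al in oxidation state +3, the complex ion is [Al...]^1+.
Charge balance with bromide (-1) requires 1 complex ion per 1 bromide.

[AlF(H2O)(N3)(py)]Br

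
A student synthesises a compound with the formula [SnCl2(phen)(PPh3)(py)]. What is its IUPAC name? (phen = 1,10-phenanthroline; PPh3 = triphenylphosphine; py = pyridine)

There is no counter-ion, so the complex is neutral overall.
Ligand charges: 1×1,10-phenanthroline (neutral), 1×triphenylphosphine (neutral), 1×pyridine (neutral), 2×chloro (-1 each); total -2. So Sn + (-2) = 0, giving Sn = +2.
Ligands are named alphabetically: chloro before phenanthroline before pyridine before triphenylphosphine.

dichloro(1,10-phenanthroline)(pyridine)(triphenylphosphine)tin(II)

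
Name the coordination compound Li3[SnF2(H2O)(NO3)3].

lithium aquadifluorotrinitratostannate(II)

The 3 lithium counter-ions carry a total charge of +3, so each complex ion is 3−.
Ligand charges: 2×fluoro (-1 each), 1×aqua (neutral), 3×nitrato (-1 each); total -5. So Sn + (-5) = 3−, giving Sn = +2.
Ligands are named alphabetically: aqua before fluoro before nitrato.
The complex ion is anionic, so tin takes the -ate form stannate(II).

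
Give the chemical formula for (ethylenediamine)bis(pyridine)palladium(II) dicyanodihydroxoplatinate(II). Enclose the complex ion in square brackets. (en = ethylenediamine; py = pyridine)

[Pd(en)(py)2][Pt(CN)2(OH)2]

Cation [Pd…]: ligand charges 0, Pd(II) ⇒ ion charge 2+.
Anion [Pt…]: ligand charges -4, Pt(II) ⇒ ion charge 2−.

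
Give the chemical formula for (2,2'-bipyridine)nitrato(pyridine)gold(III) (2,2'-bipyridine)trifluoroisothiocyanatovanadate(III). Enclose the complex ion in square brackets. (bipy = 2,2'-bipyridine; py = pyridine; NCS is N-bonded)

[Au(bipy)(NO3)(py)][V(bipy)F3(NCS)]2

Cation [Au…]: ligand charges -1, Au(III) ⇒ ion charge 2+.
Anion [V…]: ligand charges -4, V(III) ⇒ ion charge 1−.
One 2+ cation requires 2 of the 1− anion.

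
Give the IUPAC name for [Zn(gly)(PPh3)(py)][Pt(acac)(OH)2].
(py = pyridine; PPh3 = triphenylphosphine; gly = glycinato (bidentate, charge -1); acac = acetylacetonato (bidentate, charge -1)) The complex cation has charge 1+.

(glycinato)(pyridine)(triphenylphosphine)zinc(II) (acetylacetonato)dihydroxoplatinate(II)

Both ions are complex: the cation is named first with the plain metal name, the anion second with the -ate form; each ion's ligands are alphabetised independently.
The complex cation is given as 1+; its ligand charges sum to -1, so Zn = +2.
A 1:1 salt means the anion carries the equal and opposite charge, 1−.
Anion: ligand charges sum to -3; for the ion to be 1−, Pt = +2.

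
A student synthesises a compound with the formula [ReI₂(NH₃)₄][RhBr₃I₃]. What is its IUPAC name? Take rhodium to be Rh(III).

tetraamminediiodorhenium(V) tribromotriiodorhodate(III)

Rh is given as +3; the anion's ligand charges sum to -6, so the complex anion is 3−.
A 1:1 salt means the cation carries the equal and opposite charge, 3+.
Cation: ligand charges sum to -2; for the ion to be 3+, Re = +5.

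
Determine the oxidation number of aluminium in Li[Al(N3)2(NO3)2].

1 lithium outside the brackets (+1 each) → the complex ion is 1−.
Ligand charges: 2×NO3 = -2; 2×N3 = -2; sum -4.
Al + (-4) = 1− ⇒ Al is +3.

+3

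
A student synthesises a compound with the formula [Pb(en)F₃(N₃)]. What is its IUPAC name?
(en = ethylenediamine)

azido(ethylenediamine)trifluorolead(IV)

There is no counter-ion, so the complex is neutral overall.
Ligand charges: 3×fluoro (-1 each), 1×ethylenediamine (neutral), 1×azido (-1 each); total -4. So Pb + (-4) = 0, giving Pb = +4.
Ligands are named alphabetically: azido before ethylenediamine before fluoro.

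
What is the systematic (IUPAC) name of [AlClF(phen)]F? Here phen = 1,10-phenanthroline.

The 1 fluoride counter-ion carries a total charge of -1, so each complex ion is 1+.
Ligand charges: 1×1,10-phenanthroline (neutral), 1×fluoro (-1 each), 1×chloro (-1 each); total -2. So Al + (-2) = 1+, giving Al = +3.
Ligands are named alphabetically: chloro before fluoro before phenanthroline.

chlorofluoro(1,10-phenanthroline)aluminium(III) fluoride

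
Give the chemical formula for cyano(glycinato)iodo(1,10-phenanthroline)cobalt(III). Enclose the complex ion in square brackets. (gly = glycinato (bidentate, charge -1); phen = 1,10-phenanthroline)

[Co(CN)(gly)I(phen)]

Ligands: 1 glycinato (gly, -1), 1 1,10-phenanthroline (phen, neutral), 1 cyano (CN, -1), 1 iodo (I, -1). Ligand charge sum = -3.
With Co in oxidation state +3, the complex ion is [Co...].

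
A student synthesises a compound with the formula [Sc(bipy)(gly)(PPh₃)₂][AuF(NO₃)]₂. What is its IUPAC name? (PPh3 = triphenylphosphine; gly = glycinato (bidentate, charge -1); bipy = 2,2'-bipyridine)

Both ions are complex: the cation is named first with the plain metal name, the anion second with the -ate form; each ion's ligands are alphabetised independently.
Scandium is always +3 in its complexes; the cation's ligand charges sum to -1, so the complex cation is 2+.
With 2 anions per cation, each anion must be 2/2 = 1−.
Anion: ligand charges sum to -2; for the ion to be 1−, Au = +1.

(2,2'-bipyridine)(glycinato)bis(triphenylphosphine)scandium(III) fluoronitratoaurate(I)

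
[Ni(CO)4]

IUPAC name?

tetracarbonylnickel(0)

There is no counter-ion, so the complex is neutral overall.
Ligand charges: 4×carbonyl (neutral); total 0. So Ni + (0) = 0, giving Ni = 0.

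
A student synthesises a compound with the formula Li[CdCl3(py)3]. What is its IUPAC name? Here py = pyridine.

The 1 lithium counter-ion carries a total charge of +1, so each complex ion is 1−.
Ligand charges: 3×chloro (-1 each), 3×pyridine (neutral); total -3. So Cd + (-3) = 1−, giving Cd = +2.
Ligands are named alphabetically: chloro before pyridine.
The complex ion is anionic, so cadmium takes the -ate form cadmate(II).

lithium trichlorotris(pyridine)cadmate(II)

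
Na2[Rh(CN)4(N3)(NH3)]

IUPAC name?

sodium ammineazidotetracyanorhodate(III)

The 2 sodium counter-ions carry a total charge of +2, so each complex ion is 2−.
Ligand charges: 1×azido (-1 each), 4×cyano (-1 each), 1×ammine (neutral); total -5. So Rh + (-5) = 2−, giving Rh = +3.
Ligands are named alphabetically: ammine before azido before cyano.
The complex ion is anionic, so rhodium takes the -ate form rhodate(III).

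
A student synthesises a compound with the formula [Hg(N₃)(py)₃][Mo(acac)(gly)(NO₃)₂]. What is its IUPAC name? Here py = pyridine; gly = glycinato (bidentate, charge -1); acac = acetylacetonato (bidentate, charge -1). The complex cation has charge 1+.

Both ions are complex: the cation is named first with the plain metal name, the anion second with the -ate form; each ion's ligands are alphabetised independently.
The complex cation is given as 1+; its ligand charges sum to -1, so Hg = +2.
A 1:1 salt means the anion carries the equal and opposite charge, 1−.
Anion: ligand charges sum to -4; for the ion to be 1−, Mo = +3.

azidotris(pyridine)mercury(II) (acetylacetonato)(glycinato)dinitratomolybdate(III)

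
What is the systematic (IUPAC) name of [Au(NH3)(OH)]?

There is no counter-ion, so the complex is neutral overall.
Ligand charges: 1×hydroxo (-1 each), 1×ammine (neutral); total -1. So Au + (-1) = 0, giving Au = +1.
Ligands are named alphabetically: ammine before hydroxo.

amminehydroxogold(I)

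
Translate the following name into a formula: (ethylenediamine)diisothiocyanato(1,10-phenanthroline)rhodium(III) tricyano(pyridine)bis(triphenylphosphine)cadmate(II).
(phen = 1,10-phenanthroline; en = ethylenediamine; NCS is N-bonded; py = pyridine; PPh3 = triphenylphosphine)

[Rh(en)(NCS)2(phen)][Cd(CN)3(PPh3)2(py)]

Cation [Rh…]: ligand charges -2, Rh(III) ⇒ ion charge 1+.
Anion [Cd…]: ligand charges -3, Cd(II) ⇒ ion charge 1−.
One 1+ cation balances one 1− anion.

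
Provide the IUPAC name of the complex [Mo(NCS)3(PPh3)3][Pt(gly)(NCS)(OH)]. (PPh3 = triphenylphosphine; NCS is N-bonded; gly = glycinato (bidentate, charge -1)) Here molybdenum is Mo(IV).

Mo is given as +4; the cation's ligand charges sum to -3, so the complex cation is 1+.
A 1:1 salt means the anion carries the equal and opposite charge, 1−.
Anion: ligand charges sum to -3; for the ion to be 1−, Pt = +2.

triisothiocyanatotris(triphenylphosphine)molybdenum(IV) (glycinato)hydroxoisothiocyanatoplatinate(II)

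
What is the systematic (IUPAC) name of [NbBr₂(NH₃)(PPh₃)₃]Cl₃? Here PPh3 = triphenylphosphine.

The 3 chloride counter-ions carry a total charge of -3, so each complex ion is 3+.
Ligand charges: 3×triphenylphosphine (neutral), 2×bromo (-1 each), 1×ammine (neutral); total -2. So Nb + (-2) = 3+, giving Nb = +5.
Ligands are named alphabetically: ammine before bromo before triphenylphosphine.

amminedibromotris(triphenylphosphine)niobium(V) chloride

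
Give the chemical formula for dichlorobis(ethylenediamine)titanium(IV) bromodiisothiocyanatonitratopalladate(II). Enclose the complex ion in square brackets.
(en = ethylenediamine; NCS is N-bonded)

Cation [Ti…]: ligand charges -2, Ti(IV) ⇒ ion charge 2+.
Anion [Pd…]: ligand charges -4, Pd(II) ⇒ ion charge 2−.
One 2+ cation balances one 2− anion.

[TiCl2(en)2][PdBr(NCS)2(NO3)]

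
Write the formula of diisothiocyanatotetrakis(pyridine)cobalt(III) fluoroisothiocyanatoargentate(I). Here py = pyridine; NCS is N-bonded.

Cation [Co…]: ligand charges -2, Co(III) ⇒ ion charge 1+.
Anion [Ag…]: ligand charges -2, Ag(I) ⇒ ion charge 1−.

[Co(NCS)2(py)4][AgF(NCS)]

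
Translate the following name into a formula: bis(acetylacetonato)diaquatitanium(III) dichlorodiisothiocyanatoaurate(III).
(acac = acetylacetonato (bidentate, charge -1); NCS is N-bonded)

[Ti(acac)2(H2O)2][AuCl2(NCS)2]

Cation [Ti…]: ligand charges -2, Ti(III) ⇒ ion charge 1+.
Anion [Au…]: ligand charges -4, Au(III) ⇒ ion charge 1−.
One 1+ cation balances one 1− anion.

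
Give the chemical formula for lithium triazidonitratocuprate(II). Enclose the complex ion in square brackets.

Li2[Cu(N3)3(NO3)]

Ligands: 3 azido (N3, -1), 1 nitrato (NO3, -1). Ligand charge sum = -4.
With Cu in oxidation state +2, the complex ion is [Cu...]^2−.
Charge balance with lithium (+1) requires 1 complex ion per 2 lithium.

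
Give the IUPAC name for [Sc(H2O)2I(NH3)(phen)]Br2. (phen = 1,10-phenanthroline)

amminediaquaiodo(1,10-phenanthroline)scandium(III) bromide

The 2 bromide counter-ions carry a total charge of -2, so each complex ion is 2+.
Ligand charges: 1×iodo (-1 each), 1×ammine (neutral), 2×aqua (neutral), 1×1,10-phenanthroline (neutral); total -1. So Sc + (-1) = 2+, giving Sc = +3.
Ligands are named alphabetically: ammine before aqua before iodo before phenanthroline.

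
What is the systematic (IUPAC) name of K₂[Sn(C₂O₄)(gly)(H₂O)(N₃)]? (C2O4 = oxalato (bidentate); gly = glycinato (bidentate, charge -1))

potassium aquaazido(glycinato)oxalatostannate(II)

The 2 potassium counter-ions carry a total charge of +2, so each complex ion is 2−.
Ligand charges: 1×oxalato (-2 each), 1×aqua (neutral), 1×azido (-1 each), 1×glycinato (-1 each); total -4. So Sn + (-4) = 2−, giving Sn = +2.
The complex ion is anionic, so tin takes the -ate form stannate(II).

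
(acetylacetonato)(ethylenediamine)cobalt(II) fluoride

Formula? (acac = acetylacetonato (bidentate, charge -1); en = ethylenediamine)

Ligands: 1 acetylacetonato (acac, -1), 1 ethylenediamine (en, neutral). Ligand charge sum = -1.
With Co in oxidation state +2, the complex ion is [Co...]^1+.
Charge balance with fluoride (-1) requires 1 complex ion per 1 fluoride.

[Co(acac)(en)]F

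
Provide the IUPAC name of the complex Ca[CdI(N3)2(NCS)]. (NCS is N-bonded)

The 1 calcium counter-ion carries a total charge of +2, so each complex ion is 2−.
Ligand charges: 1×iodo (-1 each), 1×isothiocyanato (-1 each), 2×azido (-1 each); total -4. So Cd + (-4) = 2−, giving Cd = +2.
The complex ion is anionic, so cadmium takes the -ate form cadmate(II).

calcium diazidoiodoisothiocyanatocadmate(II)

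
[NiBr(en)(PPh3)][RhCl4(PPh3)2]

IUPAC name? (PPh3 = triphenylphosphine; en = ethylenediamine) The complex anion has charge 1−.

bromo(ethylenediamine)(triphenylphosphine)nickel(II) tetrachlorobis(triphenylphosphine)rhodate(III)

The complex anion is given as 1−; its ligand charges sum to -4, so Rh = +3.
A 1:1 salt means the cation carries the equal and opposite charge, 1+.
Cation: ligand charges sum to -1; for the ion to be 1+, Ni = +2.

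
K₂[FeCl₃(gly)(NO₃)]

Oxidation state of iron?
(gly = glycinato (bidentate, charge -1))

2 potassium outside the brackets (+1 each) → the complex ion is 2−.
Ligand charges: 3×Cl = -3; 1×gly = -1; 1×NO3 = -1; sum -5.
Fe + (-5) = 2− ⇒ Fe is +3.

+3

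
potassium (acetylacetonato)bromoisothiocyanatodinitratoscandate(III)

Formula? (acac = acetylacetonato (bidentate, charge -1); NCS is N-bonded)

K2[Sc(acac)Br(NCS)(NO3)2]

Ligands: 1 acetylacetonato (acac, -1), 2 nitrato (NO3, -1), 1 isothiocyanato (NCS, -1), 1 bromo (Br, -1). Ligand charge sum = -5.
Charge balance with potassium (+1) requires 1 complex ion per 2 potassium.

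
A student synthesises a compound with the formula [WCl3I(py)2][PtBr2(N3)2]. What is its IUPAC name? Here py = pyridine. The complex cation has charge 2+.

Both ions are complex: the cation is named first with the plain metal name, the anion second with the -ate form; each ion's ligands are alphabetised independently.
The complex cation is given as 2+; its ligand charges sum to -4, so W = +6.
A 1:1 salt means the anion carries the equal and opposite charge, 2−.
Anion: ligand charges sum to -4; for the ion to be 2−, Pt = +2.

trichloroiodobis(pyridine)tungsten(VI) diazidodibromoplatinate(II)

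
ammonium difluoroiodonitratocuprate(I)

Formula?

(NH4)3[CuF2I(NO3)]

Ligands: 1 nitrato (NO3, -1), 1 iodo (I, -1), 2 fluoro (F, -1). Ligand charge sum = -4.
With Cu in oxidation state +1, the complex ion is [Cu...]^3−.
Charge balance with ammonium (+1) requires 1 complex ion per 3 ammonium.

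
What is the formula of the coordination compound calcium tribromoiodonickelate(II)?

Ligands: 3 bromo (Br, -1), 1 iodo (I, -1). Ligand charge sum = -4.
With Ni in oxidation state +2, the complex ion is [Ni...]^2−.
Charge balance with calcium (+2) requires 1 complex ion per 1 calcium.

Ca[NiBr3I]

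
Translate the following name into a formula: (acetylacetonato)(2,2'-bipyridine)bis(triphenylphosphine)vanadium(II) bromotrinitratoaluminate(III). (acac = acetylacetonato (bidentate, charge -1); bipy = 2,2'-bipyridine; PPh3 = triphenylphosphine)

[V(acac)(bipy)(PPh3)2][AlBr(NO3)3]

Cation [V…]: ligand charges -1, V(II) ⇒ ion charge 1+.
Anion [Al…]: ligand charges -4, Al(III) ⇒ ion charge 1−.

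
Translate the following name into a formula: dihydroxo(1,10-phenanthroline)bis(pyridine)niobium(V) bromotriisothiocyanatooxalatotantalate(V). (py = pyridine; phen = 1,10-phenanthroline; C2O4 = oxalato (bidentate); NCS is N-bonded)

Cation [Nb…]: ligand charges -2, Nb(V) ⇒ ion charge 3+.
Anion [Ta…]: ligand charges -6, Ta(V) ⇒ ion charge 1−.

[Nb(OH)2(phen)(py)2][TaBr(C2O4)(NCS)3]3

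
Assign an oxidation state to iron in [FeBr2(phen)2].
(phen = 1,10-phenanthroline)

No counter-ion: the bracketed complex is neutral.
Ligand charges: 2×Br = -2; 2×phen neutral; sum -2.
Fe + (-2) = 0 ⇒ Fe is +2.

+2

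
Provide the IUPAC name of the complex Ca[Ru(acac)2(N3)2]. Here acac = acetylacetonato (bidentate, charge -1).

The 1 calcium counter-ion carries a total charge of +2, so each complex ion is 2−.
Ligand charges: 2×acetylacetonato (-1 each), 2×azido (-1 each); total -4. So Ru + (-4) = 2−, giving Ru = +2.
The complex ion is anionic, so ruthenium takes the -ate form ruthenate(II).

calcium bis(acetylacetonato)diazidoruthenate(II)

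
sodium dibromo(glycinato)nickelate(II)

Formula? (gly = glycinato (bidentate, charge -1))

Ligands: 1 glycinato (gly, -1), 2 bromo (Br, -1). Ligand charge sum = -3.
With Ni in oxidation state +2, the complex ion is [Ni...]^1−.
Charge balance with sodium (+1) requires 1 complex ion per 1 sodium.

Na[NiBr2(gly)]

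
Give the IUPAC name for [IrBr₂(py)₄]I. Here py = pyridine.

The 1 iodide counter-ion carries a total charge of -1, so each complex ion is 1+.
Ligand charges: 2×bromo (-1 each), 4×pyridine (neutral); total -2. So Ir + (-2) = 1+, giving Ir = +3.
Ligands are named alphabetically: bromo before pyridine.

dibromotetrakis(pyridine)iridium(III) iodide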